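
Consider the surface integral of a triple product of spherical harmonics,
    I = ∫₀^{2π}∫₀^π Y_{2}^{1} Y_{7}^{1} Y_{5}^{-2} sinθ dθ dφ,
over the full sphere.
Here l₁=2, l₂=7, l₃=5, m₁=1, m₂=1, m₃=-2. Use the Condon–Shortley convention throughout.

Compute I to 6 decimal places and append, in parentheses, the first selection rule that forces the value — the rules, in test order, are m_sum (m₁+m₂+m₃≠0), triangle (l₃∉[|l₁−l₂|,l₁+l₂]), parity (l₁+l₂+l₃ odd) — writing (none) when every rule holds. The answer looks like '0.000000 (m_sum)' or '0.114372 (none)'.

m-sum 0 ✓  L=14 even ✓  5≤5≤9 ✓
Π(2lᵢ+1) = 5×15×11 = 825
triangle coeff Δ(2,7,5) = 1/15015
Σ_t [2,2]: t=2:+1/57600 = 1/57600
(3j)²=21/715 [(2 7 5; 0 0 0)], sign=-1
Σ_t [1,1]: t=1:−1/181440 = -1/181440
(3j)²=32/3003 [(2 7 5; 1 1 -2)], sign=+1
⇒ 4πI² = 480/1859
I = (-1)√(480/1859/(4π)) = -0.14334284
No selection rule forces the value: the integral is nonzero (none).

-0.143343 (none)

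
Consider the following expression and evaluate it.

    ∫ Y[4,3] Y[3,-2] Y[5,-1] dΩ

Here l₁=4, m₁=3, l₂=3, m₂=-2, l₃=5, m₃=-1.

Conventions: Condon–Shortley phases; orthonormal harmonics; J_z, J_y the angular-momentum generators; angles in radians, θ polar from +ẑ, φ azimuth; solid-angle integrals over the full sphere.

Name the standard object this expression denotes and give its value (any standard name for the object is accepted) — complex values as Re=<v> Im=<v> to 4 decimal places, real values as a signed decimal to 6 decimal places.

This is a Gaunt coefficient — the integral of a triple product of spherical harmonics over the sphere.
Rules hold: Σm=0, L=12 even, 1≤5≤7.
N = 9·7·11 = 693
Δ = 2!·6!·4!/13! = 1/180180
Racah Σ t=0..2: t=0:+1/576 t=1:−1/144 t=2:+1/576 = -1/288
⇒ 3j(4 3 5; 0 0 0)² = 20/1001, sgn +1
Racah Σ t=0..1: t=0:+1/1440 t=1:−1/17280 = 11/17280
⇒ 3j(4 3 5; 3 -2 -1)² = 11/468, sgn +1
4πI² = N·(3j₀)²·(3jₘ)² = 55/169
I = +1·√(0.325444/4π) = 0.16092854

Gaunt coefficient, +0.160929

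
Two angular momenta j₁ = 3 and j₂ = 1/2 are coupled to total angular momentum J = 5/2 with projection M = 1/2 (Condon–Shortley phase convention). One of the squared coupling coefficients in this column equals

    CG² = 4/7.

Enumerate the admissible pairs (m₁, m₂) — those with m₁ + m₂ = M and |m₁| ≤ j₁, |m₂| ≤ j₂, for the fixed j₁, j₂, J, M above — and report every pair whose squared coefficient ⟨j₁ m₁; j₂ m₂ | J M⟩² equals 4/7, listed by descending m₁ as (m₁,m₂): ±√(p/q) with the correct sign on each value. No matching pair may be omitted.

Admissible pairs with m₁+m₂ = M = 1/2: (0,1/2), (1,-1/2)
  (m₁,m₂)=(1,-1/2): CG² = 4/7, CG = +√(4/7)   ← matches the target
  (m₁,m₂)=(0,1/2): CG² = 3/7, CG = −√(3/7)
Pairs with CG² = 4/7: (1,-1/2): +√(4/7)

(1,-1/2): +√(4/7)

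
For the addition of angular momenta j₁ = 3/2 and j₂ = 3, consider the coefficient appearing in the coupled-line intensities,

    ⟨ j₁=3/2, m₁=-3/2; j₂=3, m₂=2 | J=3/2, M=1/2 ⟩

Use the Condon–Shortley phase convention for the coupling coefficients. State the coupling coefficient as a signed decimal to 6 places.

−√(2/7) ≈ -0.534522

j₁+j₂−J=3  J+j₁−j₂=0  J−j₁+j₂=3  j₁+j₂+J+1=7
(j₁±m₁, j₂±m₂, J±M) = (0,3,5,1,2,1)
P² = 288/7
sum k=3..3:
  [3] −1/12 = -1/12
S = -1/12
C² = P²·S² = 2/7 ; C = -0.534522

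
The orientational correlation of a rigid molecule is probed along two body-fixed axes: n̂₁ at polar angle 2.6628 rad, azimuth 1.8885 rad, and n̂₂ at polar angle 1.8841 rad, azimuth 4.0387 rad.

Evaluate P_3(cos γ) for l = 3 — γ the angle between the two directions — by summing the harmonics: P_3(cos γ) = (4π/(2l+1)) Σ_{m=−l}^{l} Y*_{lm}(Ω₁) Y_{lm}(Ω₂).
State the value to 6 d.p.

-0.050270

Expand P_3 via completeness: Σ_{m} conj(Y_{3,m}) at Ω₁ times Y_{3,m} at Ω₂ —
  [-3]  conj(Y_{3,-3})(Ω₁) = 0.03326 - 0.02363j ; Y_{3,-3}(Ω₂) = 0.32341 + 0.15633j ; Δ = 0.01445 - 0.00244j
  [-2]  conj(Y_{3,-2})(Ω₁) = 0.15495 + 0.11427j ; Y_{3,-2}(Ω₂) = 0.06316 + 0.27797j ; Δ = -0.02198 + 0.05029j
  [-1]  conj(Y_{3,-1})(Ω₁) = -0.13669 + 0.41566j ; Y_{3,-1}(Ω₂) = 0.10071 - 0.12616j ; Δ = 0.03867 + 0.05910j
  [+0]  conj(Y_{3,0})(Ω₁) = -0.31092 + 0.00000j ; Y_{3,0}(Ω₂) = 0.29042 + 0.00000j ; Δ = -0.09030 + 0.00000j
  [+1]  conj(Y_{3,1})(Ω₁) = 0.13669 + 0.41566j ; Y_{3,1}(Ω₂) = -0.10071 - 0.12616j ; Δ = 0.03867 - 0.05910j
  [+2]  conj(Y_{3,2})(Ω₁) = 0.15495 - 0.11427j ; Y_{3,2}(Ω₂) = 0.06316 - 0.27797j ; Δ = -0.02198 - 0.05029j
  [+3]  conj(Y_{3,3})(Ω₁) = -0.03326 - 0.02363j ; Y_{3,3}(Ω₂) = -0.32341 + 0.15633j ; Δ = 0.01445 + 0.00244j
Accumulated sum -0.02800 + 0.00000j; after 4π/(2l+1) scaling, -0.05027 + 0.00000j ⇒ P_3 = -0.050270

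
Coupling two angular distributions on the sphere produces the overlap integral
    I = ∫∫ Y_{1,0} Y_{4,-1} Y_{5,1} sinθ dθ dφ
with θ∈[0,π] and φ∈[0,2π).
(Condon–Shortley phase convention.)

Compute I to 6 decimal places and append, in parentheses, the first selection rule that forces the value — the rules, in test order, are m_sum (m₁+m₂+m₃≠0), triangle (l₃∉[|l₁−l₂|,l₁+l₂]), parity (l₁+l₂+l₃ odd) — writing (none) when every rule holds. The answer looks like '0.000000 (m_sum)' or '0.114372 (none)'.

m-sum 0 ✓  L=10 even ✓  3≤5≤5 ✓
Π(2lᵢ+1) = 3×9×11 = 297
triangle coeff Δ(1,4,5) = 1/495
Σ_t [0,0]: t=0:+1/576 = 1/576
(3j)²=5/99 [(1 4 5; 0 0 0)], sign=-1
Σ_t [0,0]: t=0:+1/720 = 1/720
(3j)²=8/165 [(1 4 5; 0 -1 1)], sign=+1
⇒ 4πI² = 8/11
I = (-1)√(8/11/(4π)) = -0.24057125
No selection rule forces the value: the integral is nonzero (none).

-0.240571 (none)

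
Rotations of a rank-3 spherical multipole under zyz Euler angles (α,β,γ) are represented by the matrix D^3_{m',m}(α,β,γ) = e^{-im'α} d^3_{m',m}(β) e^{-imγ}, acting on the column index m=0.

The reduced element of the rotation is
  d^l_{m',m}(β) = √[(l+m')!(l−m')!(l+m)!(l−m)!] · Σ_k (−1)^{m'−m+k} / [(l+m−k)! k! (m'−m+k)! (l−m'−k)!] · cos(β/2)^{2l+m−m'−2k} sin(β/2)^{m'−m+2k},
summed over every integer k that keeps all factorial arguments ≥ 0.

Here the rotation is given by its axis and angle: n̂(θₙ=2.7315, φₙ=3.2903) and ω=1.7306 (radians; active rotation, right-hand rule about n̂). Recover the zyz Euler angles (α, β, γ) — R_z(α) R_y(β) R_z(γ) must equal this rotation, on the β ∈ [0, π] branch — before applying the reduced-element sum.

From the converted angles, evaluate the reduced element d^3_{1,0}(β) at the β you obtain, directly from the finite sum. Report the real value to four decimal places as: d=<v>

Axis–angle → zyz. n̂ = (sinθₙcosφₙ, sinθₙsinφₙ, cosθₙ) = (-0.394294, -0.059070, -0.917084), ω = 1.7306.
R = I cosω + sinω [n̂]ₓ + (1−cosω) n̂n̂ᵀ gives
  R = [+0.021082, +0.932396, +0.360822; -0.878402, -0.155080, +0.452063; +0.477458, -0.326477, +0.815749]
β = atan2(√(R₁₃²+R₂₃²), R₃₃) = 0.616774; α = atan2(R₂₃, R₁₃) mod 2π = 0.897173; γ = atan2(R₃₂, −R₃₁) mod 2π = 3.741351
d^3_{1,0}(β=0.6168) via the finite sum:
c=cos(0.616774/2)=0.952824, s=sin(0.616774/2)=0.303522; N=√[24·2·6·6]=41.569219
k: max(0,(0)−(1))=0 … min(3+(0),3−(1))=2
  k=0: (−1)^1·41.5692/(12)·0.9528^5·0.3035^1 = -0.825743
  k=1: (−1)^2·41.5692/(4)·0.9528^3·0.3035^3 = +0.251374
  k=2: (−1)^3·41.5692/(12)·0.9528^1·0.3035^5 = -0.008503
d^3_{1,0}(0.6168) = -0.825743 +0.251374 -0.008503 = -0.582872

d=-0.5829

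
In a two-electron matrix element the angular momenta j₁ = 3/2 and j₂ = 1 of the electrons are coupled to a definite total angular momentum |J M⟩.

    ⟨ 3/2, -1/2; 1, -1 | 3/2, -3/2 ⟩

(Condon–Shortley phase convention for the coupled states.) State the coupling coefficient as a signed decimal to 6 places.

+0.632456

√[4·1!2!1!/5! · 1!2!0!2!0!3!] = √(8/5)
  +(−1)^0/∏(0,1,2,0,0,1)! = 1/2  (running 1/2)
⟨..|..⟩ = √(8/5)·(1/2) = +0.632456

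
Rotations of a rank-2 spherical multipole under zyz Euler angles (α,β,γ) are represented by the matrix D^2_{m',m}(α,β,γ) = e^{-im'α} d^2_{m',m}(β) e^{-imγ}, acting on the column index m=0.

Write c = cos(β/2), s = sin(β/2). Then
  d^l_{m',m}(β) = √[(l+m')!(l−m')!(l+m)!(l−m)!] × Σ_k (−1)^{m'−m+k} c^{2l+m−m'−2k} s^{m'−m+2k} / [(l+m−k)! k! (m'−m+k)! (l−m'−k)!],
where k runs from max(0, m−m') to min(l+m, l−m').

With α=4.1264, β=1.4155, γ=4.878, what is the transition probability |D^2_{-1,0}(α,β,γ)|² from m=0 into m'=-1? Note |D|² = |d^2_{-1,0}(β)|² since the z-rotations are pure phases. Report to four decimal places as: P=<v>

D^2_{-1,0}(4.1264,1.4155,4.8780) = e^{-i·-1·4.1264}·d^2_{-1,0}(1.4155)·e^{-i·0·4.8780}. Compute d first:
With c≡cos(β/2)=0.759827 and s≡sin(β/2)=0.650126, N=[1·6·2·2]^{1/2}=4.898979
k: max(0,(0)−(-1))=1 … min(2+(0),2−(-1))=2
  k=1: (−1)^0·4.8990/(2)·0.7598^3·0.6501^1 = +0.698581
  k=2: (−1)^1·4.8990/(2)·0.7598^1·0.6501^3 = -0.511425
d^2_{-1,0}(1.4155) = +0.698581 -0.511425 = +0.187155
|D^2_{-1,0}|² = |d^2_{-1,0}(β)|² = (+0.187155)² = 0.035027 (the z-rotation phases have unit modulus)

P=0.0350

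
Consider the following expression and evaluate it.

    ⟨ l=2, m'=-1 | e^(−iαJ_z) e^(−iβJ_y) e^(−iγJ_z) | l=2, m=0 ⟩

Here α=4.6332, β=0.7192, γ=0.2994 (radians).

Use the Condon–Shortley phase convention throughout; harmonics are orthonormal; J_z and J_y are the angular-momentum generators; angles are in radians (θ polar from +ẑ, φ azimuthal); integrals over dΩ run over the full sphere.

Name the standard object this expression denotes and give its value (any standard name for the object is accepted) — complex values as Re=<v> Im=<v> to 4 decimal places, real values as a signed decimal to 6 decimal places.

Wigner D-matrix element, Re=-0.0480 Im=-0.6051

This is a Wigner D-matrix element — the rotation-matrix element ⟨l m'| R(α,β,γ) |l m⟩ in the angular-momentum basis.
First d^2_{-1,0}(β=0.7192), then the phase factors e^{-i(-1)α} and e^{-i(0)γ}:
Half-angle: c=0.936038, s=0.351900. N=√(1·6·2·2)=4.898979
Admissible k: 1..2 (factorial args all ≥0)
  k=1: (−1)^0·4.8990/(2)·0.9360^3·0.3519^1 = +0.706927
  k=2: (−1)^1·4.8990/(2)·0.9360^1·0.3519^3 = -0.099914
d^2_{-1,0}(0.7192) = +0.706927 -0.099914 = +0.607013
Attach z-rotation phases: D = e^{-i(-1)(4.6332)}·(+0.607013)·e^{-i(0)(0.2994)} = -0.048019-0.605111i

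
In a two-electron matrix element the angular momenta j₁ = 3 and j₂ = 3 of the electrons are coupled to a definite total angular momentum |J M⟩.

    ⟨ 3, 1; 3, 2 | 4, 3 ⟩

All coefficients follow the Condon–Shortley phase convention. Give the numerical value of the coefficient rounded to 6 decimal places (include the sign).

√[9·2!4!4!/11! · 4!2!5!1!7!1!] = √(82944/11)
  +(−1)^1/∏(1,1,1,4,3,0)! = -1/144  (running -1/144)
  +(−1)^2/∏(2,0,0,3,4,1)! = 1/288  (running -1/288)
⟨..|..⟩ = √(82944/11)·(-1/288) = -0.301511

−√(1/11) = -0.301511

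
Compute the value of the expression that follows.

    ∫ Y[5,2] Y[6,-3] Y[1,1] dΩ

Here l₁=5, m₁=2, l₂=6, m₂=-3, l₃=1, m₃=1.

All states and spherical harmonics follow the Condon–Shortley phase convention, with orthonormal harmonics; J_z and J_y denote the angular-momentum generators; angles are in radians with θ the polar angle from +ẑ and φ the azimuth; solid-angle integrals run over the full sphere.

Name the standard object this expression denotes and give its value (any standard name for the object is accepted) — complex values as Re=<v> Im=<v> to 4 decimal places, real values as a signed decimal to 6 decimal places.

Gaunt coefficient, -0.245154

This is a Gaunt coefficient — the integral of a triple product of spherical harmonics over the sphere.
Rules hold: Σm=0, L=12 even, 1≤1≤11.
N = 11·13·3 = 429
Δ = 10!·0!·2!/13! = 1/858
Racah Σ t=5..5: t=5:−1/14400 = -1/14400
⇒ 3j(5 6 1; 0 0 0)² = 6/143, sgn +1
Racah Σ t=3..3: t=3:−1/60480 = -1/60480
⇒ 3j(5 6 1; 2 -3 1)² = 6/143, sgn -1
4πI² = N·(3j₀)²·(3jₘ)² = 108/143
I = -1·√(0.755245/4π) = -0.24515397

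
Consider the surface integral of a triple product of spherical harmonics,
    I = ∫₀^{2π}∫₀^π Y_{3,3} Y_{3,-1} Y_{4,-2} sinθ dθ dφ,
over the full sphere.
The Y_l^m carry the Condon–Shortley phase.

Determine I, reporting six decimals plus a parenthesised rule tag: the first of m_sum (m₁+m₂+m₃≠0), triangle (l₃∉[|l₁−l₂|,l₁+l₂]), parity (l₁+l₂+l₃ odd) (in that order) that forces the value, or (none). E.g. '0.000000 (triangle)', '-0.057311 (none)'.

-0.188451 (none)

m-sum 0 ✓  L=10 even ✓  0≤4≤6 ✓
Π(2lᵢ+1) = 7×7×9 = 441
triangle coeff Δ(3,3,4) = 1/34650
Σ_t [0,2]: t=0:+1/72 t=1:−1/16 t=2:+1/72 = -5/144
(3j)²=2/77 [(3 3 4; 0 0 0)], sign=-1
Σ_t [0,0]: t=0:+1/192 = 1/192
(3j)²=3/77 [(3 3 4; 3 -1 -2)], sign=+1
⇒ 4πI² = 54/121
I = (-1)√(54/121/(4π)) = -0.18845135
No selection rule forces the value: the integral is nonzero (none).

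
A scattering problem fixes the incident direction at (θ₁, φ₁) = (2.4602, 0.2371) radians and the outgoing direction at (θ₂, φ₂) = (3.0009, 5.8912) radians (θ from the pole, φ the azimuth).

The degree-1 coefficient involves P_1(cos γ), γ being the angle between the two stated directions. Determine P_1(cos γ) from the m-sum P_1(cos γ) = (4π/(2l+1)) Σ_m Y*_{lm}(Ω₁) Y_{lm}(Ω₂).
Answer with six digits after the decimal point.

Expand P_1 via completeness: Σ_{m} conj(Y_{1,m}) at Ω₁ times Y_{1,m} at Ω₂ —
  m=-1: Y*=(0.211530, 0.051115)  Y=(0.044774, 0.018508)  product (0.008525, 0.006204)
  m=+0: Y*=(-0.379496, -0.000000)  Y=(-0.483775, 0.000000)  product (0.183590, 0.000000)
  m=+1: Y*=(-0.211530, 0.051115)  Y=(-0.044774, 0.018508)  product (0.008525, -0.006204)
Σ over m = (0.200640, 0.000000); ×(4π/3) → (0.840440, 0.000000). Real part: 0.840440

0.840440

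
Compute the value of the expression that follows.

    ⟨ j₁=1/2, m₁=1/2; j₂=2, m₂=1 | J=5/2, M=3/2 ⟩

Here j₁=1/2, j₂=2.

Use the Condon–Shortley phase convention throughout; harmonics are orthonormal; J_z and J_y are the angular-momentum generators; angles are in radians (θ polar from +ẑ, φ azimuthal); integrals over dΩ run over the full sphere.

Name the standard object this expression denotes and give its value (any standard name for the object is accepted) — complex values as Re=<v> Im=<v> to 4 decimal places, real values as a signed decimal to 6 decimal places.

This is a Clebsch–Gordan (vector-coupling) coefficient.
√[6·0!1!4!/6! · 1!0!3!1!4!1!] = √(144/5)
  +(−1)^0/∏(0,0,0,3,1,1)! = 1/6  (running 1/6)
⟨..|..⟩ = √(144/5)·(1/6) = +0.894427

Clebsch–Gordan coefficient, +√(4/5) ≈ +0.894427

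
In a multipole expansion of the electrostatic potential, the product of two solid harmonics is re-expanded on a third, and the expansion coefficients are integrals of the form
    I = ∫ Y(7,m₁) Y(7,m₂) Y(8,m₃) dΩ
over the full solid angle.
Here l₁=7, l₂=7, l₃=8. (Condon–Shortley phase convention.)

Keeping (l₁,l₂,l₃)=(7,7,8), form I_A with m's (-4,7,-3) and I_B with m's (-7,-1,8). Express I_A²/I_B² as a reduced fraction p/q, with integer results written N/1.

77/13

l's match ⇒ only the (l;m) 3-j factors differ between A and B.
A: triangle coeff Δ(7,7,8) = 1/22086194130; Σ_t [6,6]: t=6:+1/20901888000 = 1/20901888000; (3j)²=77/7429 [(7 7 8; -4 7 -3)], sign=-1
B: triangle coeff Δ(7,7,8) = 1/22086194130; Σ_t [6,6]: t=6:+1/1170505728000 = 1/1170505728000; (3j)²=13/7429 [(7 7 8; -7 -1 8)], sign=+1
I_A²/I_B² = (77/7429)/(13/7429) = 77/13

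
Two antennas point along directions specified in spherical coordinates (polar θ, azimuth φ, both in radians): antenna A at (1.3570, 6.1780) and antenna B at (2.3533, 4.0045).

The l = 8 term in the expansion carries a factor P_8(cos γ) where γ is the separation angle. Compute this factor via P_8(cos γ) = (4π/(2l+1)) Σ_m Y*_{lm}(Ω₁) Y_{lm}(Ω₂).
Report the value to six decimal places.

Summing Y*_{l m}(θ₁,φ₁)·Y_{l m}(θ₂,φ₂) over m ∈ [−8, 8]; prefactor 4π/(2·8+1) = 0.739198:
  term(m=-8) = 0.00154 - 0.01405j   from Y*(Ω₁)=0.28567 - 0.31965j, Y(Ω₂)=0.02683 - 0.01916j
  term(m=-7) = 0.04299 - 0.02312j   from Y*(Ω₁)=0.27586 - 0.25002j, Y(Ω₂)=0.12726 + 0.03152j
  term(m=-6) = -0.02927 - 0.01504j   from Y*(Ω₁)=-0.08596 + 0.06282j, Y(Ω₂)=0.13862 + 0.27627j
  term(m=-5) = -0.02092 - 0.16246j   from Y*(Ω₁)=-0.30915 + 0.17945j, Y(Ω₂)=-0.17754 + 0.42245j
  term(m=-4) = 0.00315 - 0.00282j   from Y*(Ω₁)=-0.01090 + 0.00488j, Y(Ω₂)=-0.33712 + 0.10800j
  term(m=-3) = 0.02025 + 0.00490j   from Y*(Ω₁)=0.31380 - 0.10244j, Y(Ω₂)=0.05370 + 0.03314j
  term(m=-2) = 0.00882 + 0.02306j   from Y*(Ω₁)=0.06290 - 0.01343j, Y(Ω₂)=0.05927 + 0.37925j
  term(m=-1) = 0.02156 - 0.03133j   from Y*(Ω₁)=-0.31212 + 0.03295j, Y(Ω₂)=-0.07880 + 0.09207j
  term(m=+0) = -0.02782 + 0.00000j   from Y*(Ω₁)=-0.07948 + 0.00000j, Y(Ω₂)=0.35009 + 0.00000j
  term(m=+1) = 0.02156 + 0.03133j   from Y*(Ω₁)=0.31212 + 0.03295j, Y(Ω₂)=0.07880 + 0.09207j
  term(m=+2) = 0.00882 - 0.02306j   from Y*(Ω₁)=0.06290 + 0.01343j, Y(Ω₂)=0.05927 - 0.37925j
  term(m=+3) = 0.02025 - 0.00490j   from Y*(Ω₁)=-0.31380 - 0.10244j, Y(Ω₂)=-0.05370 + 0.03314j
  term(m=+4) = 0.00315 + 0.00282j   from Y*(Ω₁)=-0.01090 - 0.00488j, Y(Ω₂)=-0.33712 - 0.10800j
  term(m=+5) = -0.02092 + 0.16246j   from Y*(Ω₁)=0.30915 + 0.17945j, Y(Ω₂)=0.17754 + 0.42245j
  term(m=+6) = -0.02927 + 0.01504j   from Y*(Ω₁)=-0.08596 - 0.06282j, Y(Ω₂)=0.13862 - 0.27627j
  term(m=+7) = 0.04299 + 0.02312j   from Y*(Ω₁)=-0.27586 - 0.25002j, Y(Ω₂)=-0.12726 + 0.03152j
  term(m=+8) = 0.00154 + 0.01405j   from Y*(Ω₁)=0.28567 + 0.31965j, Y(Ω₂)=0.02683 + 0.01916j
Σ over m = 0.06840 + 0.00000j; ×(4π/17) → 0.05056 + 0.00000j. Real part: 0.050562

0.050562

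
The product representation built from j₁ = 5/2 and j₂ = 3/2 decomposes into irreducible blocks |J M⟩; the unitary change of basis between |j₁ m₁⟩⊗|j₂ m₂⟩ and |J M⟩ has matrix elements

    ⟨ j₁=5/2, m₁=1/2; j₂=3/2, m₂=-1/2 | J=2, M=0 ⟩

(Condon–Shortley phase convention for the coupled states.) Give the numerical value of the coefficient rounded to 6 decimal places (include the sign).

√[5·2!3!1!/7! · 3!2!1!2!2!2!] = √(8/7)
  +(−1)^0/∏(0,2,2,1,1,0)! = 1/4  (running 1/4)
  +(−1)^1/∏(1,1,1,0,2,1)! = -1/2  (running -1/4)
⟨..|..⟩ = √(8/7)·(-1/4) = -0.267261

−√(1/14) ≈ -0.267261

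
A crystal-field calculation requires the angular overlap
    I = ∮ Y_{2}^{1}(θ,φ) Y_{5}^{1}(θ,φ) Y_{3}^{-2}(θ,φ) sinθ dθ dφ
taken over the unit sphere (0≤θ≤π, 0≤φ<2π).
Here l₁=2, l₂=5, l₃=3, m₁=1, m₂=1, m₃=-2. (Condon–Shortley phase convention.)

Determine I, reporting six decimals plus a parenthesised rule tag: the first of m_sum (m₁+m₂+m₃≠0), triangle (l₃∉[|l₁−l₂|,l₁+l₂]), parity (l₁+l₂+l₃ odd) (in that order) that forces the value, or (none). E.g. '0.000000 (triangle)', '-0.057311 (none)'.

-0.117387 (none)

Rules hold: Σm=0, L=10 even, 3≤3≤7.
N = 5·11·7 = 385
Δ = 4!·0!·6!/11! = 1/2310
Racah Σ t=2..2: t=2:+1/144 = 1/144
⇒ 3j(2 5 3; 0 0 0)² = 10/231, sgn -1
Racah Σ t=1..1: t=1:−1/720 = -1/720
⇒ 3j(2 5 3; 1 1 -2)² = 4/385, sgn +1
4πI² = N·(3j₀)²·(3jₘ)² = 40/231
I = -1·√(0.17316/4π) = -0.11738675
No selection rule forces the value: the integral is nonzero (none).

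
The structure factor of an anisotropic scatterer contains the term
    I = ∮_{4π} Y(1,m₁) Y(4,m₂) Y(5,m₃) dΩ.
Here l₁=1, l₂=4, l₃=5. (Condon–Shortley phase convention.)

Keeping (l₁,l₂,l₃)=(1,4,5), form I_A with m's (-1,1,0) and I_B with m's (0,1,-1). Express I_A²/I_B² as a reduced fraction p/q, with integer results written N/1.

Same 1,4,5: normalisation and zero-m 3j drop out of the ratio.
A: Δ: 0! 2! 8! / 11! → 1/495; sum: t=0:+1/1440 = 1/1440; 3j²(1 4 5; -1 1 0) = Δ·Π!·Σ² = 2/99  (sign -1)
B: Δ: 0! 2! 8! / 11! → 1/495; sum: t=0:+1/720 = 1/720; 3j²(1 4 5; 0 1 -1) = Δ·Π!·Σ² = 8/165  (sign +1)
I_A²/I_B² = (2/99)/(8/165) = 5/12

5/12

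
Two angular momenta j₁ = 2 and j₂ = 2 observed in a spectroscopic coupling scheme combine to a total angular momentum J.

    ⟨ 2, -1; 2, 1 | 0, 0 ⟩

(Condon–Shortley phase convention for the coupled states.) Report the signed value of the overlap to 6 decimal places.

√[1·4!0!0!/5! · 1!3!3!1!0!0!] = √(36/5)
  +(−1)^3/∏(3,1,0,0,0,0)! = -1/6  (running -1/6)
⟨..|..⟩ = √(36/5)·(-1/6) = -0.447214

−√(1/5) ≈ -0.447214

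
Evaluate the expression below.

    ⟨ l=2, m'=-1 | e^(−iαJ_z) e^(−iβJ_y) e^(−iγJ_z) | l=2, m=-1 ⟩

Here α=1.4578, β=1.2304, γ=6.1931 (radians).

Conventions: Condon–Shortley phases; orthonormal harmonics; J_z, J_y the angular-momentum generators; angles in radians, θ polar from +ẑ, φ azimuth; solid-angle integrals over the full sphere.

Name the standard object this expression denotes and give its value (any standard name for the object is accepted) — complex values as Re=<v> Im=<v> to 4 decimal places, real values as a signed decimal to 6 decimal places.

Wigner D-matrix element, Re=-0.0447 Im=-0.2171

This is a Wigner D-matrix element — the rotation-matrix element ⟨l m'| R(α,β,γ) |l m⟩ in the angular-momentum basis.
First d^2_{-1,-1}(β=1.2304), then the phase factors e^{-i(-1)α} and e^{-i(-1)γ}:
c=cos(1.230400/2)=0.816658, s=sin(1.230400/2)=0.577122; N=√[1·6·1·6]=6.000000
The bounds max(0,m−m')=0 and min(l+m,l−m')=1 give 2 terms
  k=0: (−1)^0·6.0000/(6)·0.8167^4·0.5771^0 = +0.444796
  k=1: (−1)^1·6.0000/(2)·0.8167^2·0.5771^2 = -0.666403
d^2_{-1,-1}(1.2304) = +0.444796 -0.666403 = -0.221607
D = (+0.112756+0.993623i)·(-0.221607)·(+0.995945-0.089964i) = -0.044696-0.217053i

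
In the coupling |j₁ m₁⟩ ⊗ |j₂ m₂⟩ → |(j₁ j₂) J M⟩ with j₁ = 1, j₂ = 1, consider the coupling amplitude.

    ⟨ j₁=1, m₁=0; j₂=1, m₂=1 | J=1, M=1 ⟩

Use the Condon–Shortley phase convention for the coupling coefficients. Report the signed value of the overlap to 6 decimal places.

-0.707107

triangle: 1!·1!·1!/4! = 1/24
(j±m)!: 1!·1!·2!·0!·2!·0! = 4
prefactor² = (2J+1)·Δ·N² = 1/2
  k=1: −1/(1!·0!·0!·1!·1!·0!) = -1
Σ = -1  ⇒  CG² = 1/2·(-1)² = 1/2
CG = −√(1/2) = -0.707107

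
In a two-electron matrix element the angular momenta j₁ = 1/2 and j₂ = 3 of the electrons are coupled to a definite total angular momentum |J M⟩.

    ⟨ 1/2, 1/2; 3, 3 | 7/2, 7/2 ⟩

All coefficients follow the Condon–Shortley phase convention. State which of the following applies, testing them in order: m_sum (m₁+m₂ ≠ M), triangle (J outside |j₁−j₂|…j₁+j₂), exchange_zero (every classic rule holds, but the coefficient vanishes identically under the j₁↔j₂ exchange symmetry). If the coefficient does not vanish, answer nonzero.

nonzero

m-sum: m₁+m₂ = 1/2+3 = 7/2, M = 7/2  ✓
triangle: |j₁−j₂| = 5/2 ≤ J = 7/2 ≤ j₁+j₂ = 7/2  ✓
exchange: j₁≠j₂ or m₁≠m₂ — the exchange symmetry imposes no constraint here
value check: CG = +1 = +1.000000 ≠ 0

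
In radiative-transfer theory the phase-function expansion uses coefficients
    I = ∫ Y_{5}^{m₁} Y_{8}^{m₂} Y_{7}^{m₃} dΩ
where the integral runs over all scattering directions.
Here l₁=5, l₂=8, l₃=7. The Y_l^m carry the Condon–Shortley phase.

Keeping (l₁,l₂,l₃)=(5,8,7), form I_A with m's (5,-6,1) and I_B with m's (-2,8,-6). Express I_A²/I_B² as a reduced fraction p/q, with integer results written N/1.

675/1144

Shared (l₁,l₂,l₃)=(5,8,7): N and (l;000)² cancel in I_A²/I_B².
A: Δ = 6!·4!·10!/21! = 1/814773960; Racah Σ t=0..0: t=0:+1/1393459200 = 1/1393459200; ⇒ 3j(5 8 7; 5 -6 1)² = 15/1292, sgn +1
B: Δ = 6!·4!·10!/21! = 1/814773960; Racah Σ t=6..6: t=6:+1/15676416000 = 1/15676416000; ⇒ 3j(5 8 7; -2 8 -6)² = 286/14535, sgn -1
I_A²/I_B² = (15/1292)/(286/14535) = 675/1144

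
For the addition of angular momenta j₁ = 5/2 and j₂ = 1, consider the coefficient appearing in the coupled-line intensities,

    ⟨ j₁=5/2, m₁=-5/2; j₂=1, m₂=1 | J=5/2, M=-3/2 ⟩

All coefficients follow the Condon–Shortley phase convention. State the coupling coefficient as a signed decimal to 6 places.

√[6·1!4!1!/7! · 0!5!2!0!1!4!] = √(1152/7)
  +(−1)^1/∏(1,0,4,1,0,0)! = -1/24  (running -1/24)
⟨..|..⟩ = √(1152/7)·(-1/24) = -0.534522

−√(2/7) ≈ -0.534522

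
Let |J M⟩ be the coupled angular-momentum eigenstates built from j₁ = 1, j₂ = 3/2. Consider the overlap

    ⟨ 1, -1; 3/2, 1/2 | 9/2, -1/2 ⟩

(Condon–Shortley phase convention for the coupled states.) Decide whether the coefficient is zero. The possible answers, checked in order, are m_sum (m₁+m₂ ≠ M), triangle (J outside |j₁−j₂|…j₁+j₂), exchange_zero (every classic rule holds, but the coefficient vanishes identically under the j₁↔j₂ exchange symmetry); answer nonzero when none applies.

m-sum: m₁+m₂ = -1+1/2 = -1/2, M = -1/2  ✓
triangle: need |j₁−j₂| ≤ J ≤ j₁+j₂, i.e. J ∈ [1/2, 5/2]; J = 9/2 is outside ✗ ⇒ coefficient is 0

triangle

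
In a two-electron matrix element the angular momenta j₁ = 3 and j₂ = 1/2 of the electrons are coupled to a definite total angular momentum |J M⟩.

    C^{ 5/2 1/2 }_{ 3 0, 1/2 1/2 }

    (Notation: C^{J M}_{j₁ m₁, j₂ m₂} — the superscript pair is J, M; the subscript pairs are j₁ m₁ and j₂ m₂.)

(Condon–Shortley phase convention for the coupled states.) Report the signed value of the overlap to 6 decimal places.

triangle: 1!*5!*0!/7! = 120/5040
(j±m)!: 3!*3!*1!*0!*3!*2! = 432
prefactor² = (2J+1)*Δ*N² = 432/7
  k=1: −1/(1!*0!*2!*0!*3!*0!) = -1/12
Σ = -1/12  ⇒  CG² = 432/7*(-1/12)² = 3/7
CG = −√(3/7) = -0.654654

−√(3/7) ≈ -0.654654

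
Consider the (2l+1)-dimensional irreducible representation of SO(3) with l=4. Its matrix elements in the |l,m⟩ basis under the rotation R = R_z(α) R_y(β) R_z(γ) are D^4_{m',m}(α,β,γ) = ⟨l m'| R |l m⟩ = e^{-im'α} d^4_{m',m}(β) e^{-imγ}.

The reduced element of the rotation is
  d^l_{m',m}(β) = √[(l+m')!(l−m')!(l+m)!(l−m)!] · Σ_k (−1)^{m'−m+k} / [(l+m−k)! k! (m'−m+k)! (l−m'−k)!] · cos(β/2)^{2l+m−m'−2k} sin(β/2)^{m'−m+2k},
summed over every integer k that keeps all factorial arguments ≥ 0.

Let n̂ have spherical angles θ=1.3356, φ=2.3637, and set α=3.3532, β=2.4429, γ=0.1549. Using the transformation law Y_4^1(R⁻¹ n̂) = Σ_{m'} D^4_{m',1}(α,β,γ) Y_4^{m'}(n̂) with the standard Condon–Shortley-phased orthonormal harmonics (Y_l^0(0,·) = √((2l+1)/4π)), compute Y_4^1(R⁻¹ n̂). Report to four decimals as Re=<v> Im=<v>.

Need the full column D^4_{m',1} for m'=−4..4 at α=3.3532, β=2.4429, γ=0.1549.
cos(β/2)=0.342284, sin(β/2)=0.939597
d^4_{-4,1}: single k=5 term ⇒ +0.219766;  D = +0.169279+0.140148i
d^4_{-3,1}: k∈[4..5] ⇒ +0.141524 -0.639870 = -0.498346;  D = +0.442048+0.230091i
d^4_{-2,1}: k∈[3..5] ⇒ +0.055115 -0.622977 +0.938886 = +0.371023;  D = +0.357748+0.098361i
d^4_{-1,1}: k∈[2..5] ⇒ +0.014197 -0.320946 +1.209240 -0.607480 = +0.295011;  D = -0.294537-0.016720i
d^4_{0,1}: k∈[1..4] ⇒ +0.002313 -0.104574 +0.788011 -0.989672 = -0.303922;  D = -0.300283+0.046890i
d^4_{1,1}: k∈[0..3] ⇒ +0.000188 -0.021296 +0.320946 -0.806160 = -0.506321;  D = +0.472694-0.181444i
d^4_{2,1}: k∈[0..2] ⇒ -0.002194 +0.082673 -0.415318 = -0.334840;  D = -0.280426+0.182972i
d^4_{3,1}: k∈[0..1] ⇒ +0.011269 -0.141524 = -0.130255;  D = +0.091705-0.092502i
d^4_{4,1}: single k=0 term ⇒ -0.029164;  D = -0.015725+0.024562i
Y_4^{m'}(θ=1.3356,φ=2.3637) and Σ D·Y over m':
  (+0.1693+0.1401i)·(-0.3956+0.0119i)  (+0.4420+0.2301i)·(+0.1854-0.1939i)  (+0.3577+0.0984i)·(-0.0029-0.1961i)  (-0.2945-0.0167i)·(+0.2001+0.1971i)  (-0.3003+0.0469i)·(+0.1559+0.0000i)  (+0.4727-0.1814i)·(-0.2001+0.1971i)  (-0.2804+0.1830i)·(-0.0029+0.1961i)  (+0.0917-0.0925i)·(-0.1854-0.1939i)  (-0.0157+0.0246i)·(-0.3956-0.0119i)
Y_4^1(R⁻¹ n̂) = -0.148601-0.157231i

Re=-0.1486 Im=-0.1572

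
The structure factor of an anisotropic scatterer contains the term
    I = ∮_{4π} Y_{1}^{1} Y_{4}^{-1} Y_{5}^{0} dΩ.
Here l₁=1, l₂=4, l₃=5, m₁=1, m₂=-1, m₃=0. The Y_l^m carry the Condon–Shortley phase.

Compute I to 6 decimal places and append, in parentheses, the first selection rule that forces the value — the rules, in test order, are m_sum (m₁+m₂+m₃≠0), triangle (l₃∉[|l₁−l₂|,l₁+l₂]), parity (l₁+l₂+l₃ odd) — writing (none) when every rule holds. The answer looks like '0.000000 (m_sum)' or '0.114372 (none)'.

0.155288 (none)

Checks pass: Σm=0; 10 even; l₃=5∈[3,5].
(2·1+1)(2·4+1)(2·5+1) = 297
Δ: 0! 2! 8! / 11! → 1/495
sum: t=0:+1/576 = 1/576
3j²(1 4 5; 0 0 0) = Δ·Π!·Σ² = 5/99  (sign -1)
sum: t=0:+1/1440 = 1/1440
3j²(1 4 5; 1 -1 0) = Δ·Π!·Σ² = 2/99  (sign -1)
combine: 4πI² = 297·5/99·2/99 = 10/33
take √, sign +1: I = 0.15528807
No selection rule forces the value: the integral is nonzero (none).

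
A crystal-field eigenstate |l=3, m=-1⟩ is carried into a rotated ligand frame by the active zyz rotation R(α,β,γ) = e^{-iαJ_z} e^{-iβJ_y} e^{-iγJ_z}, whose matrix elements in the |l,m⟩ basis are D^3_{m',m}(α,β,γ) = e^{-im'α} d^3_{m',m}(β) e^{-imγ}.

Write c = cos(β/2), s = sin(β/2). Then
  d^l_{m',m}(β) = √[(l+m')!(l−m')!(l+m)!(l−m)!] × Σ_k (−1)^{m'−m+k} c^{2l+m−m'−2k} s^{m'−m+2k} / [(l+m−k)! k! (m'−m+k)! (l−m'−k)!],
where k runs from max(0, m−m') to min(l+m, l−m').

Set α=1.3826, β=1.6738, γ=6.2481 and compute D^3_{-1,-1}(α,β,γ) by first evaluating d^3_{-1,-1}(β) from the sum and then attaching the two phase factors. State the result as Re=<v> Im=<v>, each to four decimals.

Split into d^3_{-1,-1}(β=1.6738) × two z-phases.
With c≡cos(β/2)=0.669768 and s≡sin(β/2)=0.742570, N=[2·24·2·24]^{1/2}=48.000000
The bounds max(0,m−m')=0 and min(l+m,l−m')=2 give 3 terms
  k=0: (−1)^0·48.0000/(48)·0.6698^6·0.7426^0 = +0.090271
  k=1: (−1)^1·48.0000/(6)·0.6698^4·0.7426^2 = -0.887693
  k=2: (−1)^2·48.0000/(8)·0.6698^2·0.7426^4 = +0.818372
d^3_{-1,-1}(1.6738) = +0.090271 -0.887693 +0.818372 = +0.020949
Attach z-rotation phases: D = e^{-i(-1)(1.3826)}·(+0.020949)·e^{-i(-1)(6.2481)} = +0.004639+0.020429i

Re=0.0046 Im=0.0204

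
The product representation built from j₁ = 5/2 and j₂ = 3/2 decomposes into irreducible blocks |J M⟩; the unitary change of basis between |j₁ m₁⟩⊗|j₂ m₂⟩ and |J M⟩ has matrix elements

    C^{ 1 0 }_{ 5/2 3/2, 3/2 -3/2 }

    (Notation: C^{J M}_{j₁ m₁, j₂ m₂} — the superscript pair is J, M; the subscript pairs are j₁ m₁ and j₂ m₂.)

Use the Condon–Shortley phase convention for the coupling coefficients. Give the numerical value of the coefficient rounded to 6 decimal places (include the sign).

triangle: 3!×2!×0!/6! = 12/720
(j±m)!: 4!×1!×0!×3!×1!×1! = 144
prefactor² = (2J+1)×Δ×N² = 36/5
  k=0: +1/(0!×3!×1!×0!×1!×0!) = 1/6
Σ = 1/6  ⇒  CG² = 36/5×(1/6)² = 1/5
CG = +√(1/5) = +0.447214

+√(1/5) = +0.447214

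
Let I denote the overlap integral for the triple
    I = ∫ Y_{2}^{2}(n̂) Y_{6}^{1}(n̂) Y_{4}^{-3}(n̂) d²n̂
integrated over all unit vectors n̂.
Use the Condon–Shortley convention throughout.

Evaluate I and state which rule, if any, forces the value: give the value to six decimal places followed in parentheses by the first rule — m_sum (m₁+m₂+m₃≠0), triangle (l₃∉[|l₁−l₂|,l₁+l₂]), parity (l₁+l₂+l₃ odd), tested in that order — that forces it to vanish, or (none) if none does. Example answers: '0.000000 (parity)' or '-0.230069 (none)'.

-0.035563 (none)

Checks pass: Σm=0; 12 even; l₃=4∈[4,8].
(2·2+1)(2·6+1)(2·4+1) = 585
Δ: 4! 0! 8! / 13! → 1/6435
sum: t=2:+1/2304 = 1/2304
3j²(2 6 4; 0 0 0) = Δ·Π!·Σ² = 5/143  (sign +1)
sum: t=0:+1/120960 = 1/120960
3j²(2 6 4; 2 1 -3) = Δ·Π!·Σ² = 1/1287  (sign -1)
combine: 4πI² = 585·5/143·1/1287 = 25/1573
take √, sign -1: I = -0.03556319
No selection rule forces the value: the integral is nonzero (none).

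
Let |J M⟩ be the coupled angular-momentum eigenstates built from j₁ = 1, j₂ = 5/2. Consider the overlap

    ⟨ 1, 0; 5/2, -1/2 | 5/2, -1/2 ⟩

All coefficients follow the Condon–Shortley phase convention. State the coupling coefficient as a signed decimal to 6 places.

triangle: 1!·1!·4!/7! = 24/5040
(j±m)!: 1!·1!·2!·3!·2!·3! = 144
prefactor² = (2J+1)·Δ·N² = 144/35
  k=0: +1/(0!·1!·1!·2!·0!·2!) = 1/4
  k=1: −1/(1!·0!·0!·1!·1!·3!) = -1/6
Σ = 1/12  ⇒  CG² = 144/35·(1/12)² = 1/35
CG = +√(1/35) = +0.169031

+0.169031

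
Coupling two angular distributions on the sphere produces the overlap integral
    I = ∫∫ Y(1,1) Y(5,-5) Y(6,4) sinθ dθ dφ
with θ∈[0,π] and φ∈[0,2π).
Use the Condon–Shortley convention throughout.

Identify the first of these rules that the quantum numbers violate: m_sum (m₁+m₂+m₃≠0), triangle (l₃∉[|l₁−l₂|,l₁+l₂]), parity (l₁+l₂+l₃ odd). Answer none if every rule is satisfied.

none

azimuthal sum: 1 − 5 + 4 = 0  ✓
4 ≤ 6 ≤ 6 (triangle on l)  ✓
L = 1 + 5 + 6 = 12 (even)  ✓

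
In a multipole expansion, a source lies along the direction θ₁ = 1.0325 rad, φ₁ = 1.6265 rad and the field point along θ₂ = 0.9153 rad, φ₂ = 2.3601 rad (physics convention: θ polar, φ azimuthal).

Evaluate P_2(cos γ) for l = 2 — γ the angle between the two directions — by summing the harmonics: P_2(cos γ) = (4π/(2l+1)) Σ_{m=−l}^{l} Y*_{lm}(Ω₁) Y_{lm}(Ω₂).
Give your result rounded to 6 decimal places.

Expand P_2 via completeness: Σ_{m} conj(Y_{2,m}) at Ω₁ times Y_{2,m} at Ω₂ —
  m=-2: Y*=-0.282983-0.031657i  Y=+0.001896+0.242745i  product +0.007148-0.068753i
  m=-1: Y*=-0.018933+0.339528i  Y=-0.265000-0.262938i  product +0.094292-0.084997i
  m=+0: Y*=-0.066704-0.000000i  Y=+0.036164+0.000000i  product -0.002412-0.000000i
  m=+1: Y*=+0.018933+0.339528i  Y=+0.265000-0.262938i  product +0.094292+0.084997i
  m=+2: Y*=-0.282983+0.031657i  Y=+0.001896-0.242745i  product +0.007148+0.068753i
Accumulated sum +0.200468+0.000000i; after 4π/(2l+1) scaling, +0.503830+0.000000i ⇒ P_2 = 0.503830

0.503830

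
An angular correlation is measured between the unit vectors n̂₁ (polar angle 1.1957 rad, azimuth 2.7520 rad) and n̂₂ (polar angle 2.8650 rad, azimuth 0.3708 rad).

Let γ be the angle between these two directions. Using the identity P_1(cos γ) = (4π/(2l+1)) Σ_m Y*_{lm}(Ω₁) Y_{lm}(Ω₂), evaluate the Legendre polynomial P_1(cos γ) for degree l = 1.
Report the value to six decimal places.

Addition theorem: P_1(cos γ) = (4π/3) Σ_m Y*_{lm}(Ω₁) Y_{lm}(Ω₂), m = −1…1:
  [-1]  conj(Y_{1,-1})(Ω₁) = -0.29738 + 0.12210j ; Y_{1,-1}(Ω₂) = 0.08794 - 0.03419j ; Δ = -0.02198 + 0.02090j
  [+0]  conj(Y_{1,0})(Ω₁) = 0.17901 + 0.00000j ; Y_{1,0}(Ω₂) = -0.47003 + 0.00000j ; Δ = -0.08414 + 0.00000j
  [+1]  conj(Y_{1,1})(Ω₁) = 0.29738 + 0.12210j ; Y_{1,1}(Ω₂) = -0.08794 - 0.03419j ; Δ = -0.02198 - 0.02090j
Σ over m = -0.12809 + 0.00000j; ×(4π/3) → -0.53654 + 0.00000j. Real part: -0.536544

-0.536544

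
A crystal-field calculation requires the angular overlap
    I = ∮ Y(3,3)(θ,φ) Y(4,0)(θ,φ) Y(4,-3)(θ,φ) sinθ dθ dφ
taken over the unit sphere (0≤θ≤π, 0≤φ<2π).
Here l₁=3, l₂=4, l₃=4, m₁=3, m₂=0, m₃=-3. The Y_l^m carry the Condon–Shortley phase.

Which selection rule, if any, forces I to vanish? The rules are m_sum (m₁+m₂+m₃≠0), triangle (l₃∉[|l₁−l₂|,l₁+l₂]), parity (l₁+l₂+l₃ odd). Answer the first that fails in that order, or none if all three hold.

parity

Σmᵢ = 0  ✓
l₃∈[|l₁−l₂|,l₁+l₂]=[1,7], have l₃=4  ✓
Σlᵢ = 11 ⇒ odd  ✗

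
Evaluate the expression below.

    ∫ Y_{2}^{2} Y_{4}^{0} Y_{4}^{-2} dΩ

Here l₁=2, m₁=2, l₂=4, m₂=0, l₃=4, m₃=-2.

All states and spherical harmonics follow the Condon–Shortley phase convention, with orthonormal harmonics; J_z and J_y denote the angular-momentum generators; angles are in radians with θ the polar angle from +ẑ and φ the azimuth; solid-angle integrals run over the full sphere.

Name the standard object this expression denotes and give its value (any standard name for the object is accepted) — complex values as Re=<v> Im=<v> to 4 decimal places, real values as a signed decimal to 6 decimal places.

Gaunt coefficient, -0.190365

This is a Gaunt coefficient — the integral of a triple product of spherical harmonics over the sphere.
Rules hold: Σm=0, L=10 even, 2≤4≤6.
N = 5·9·9 = 405
Δ = 2!·2!·6!/11! = 1/13860
Racah Σ t=0..2: t=0:+1/192 t=1:−1/36 t=2:+1/192 = -5/288
⇒ 3j(2 4 4; 0 0 0)² = 20/693, sgn -1
Racah Σ t=0..0: t=0:+1/192 = 1/192
⇒ 3j(2 4 4; 2 0 -2)² = 3/77, sgn +1
4πI² = N·(3j₀)²·(3jₘ)² = 2700/5929
I = -1·√(0.455389/4π) = -0.19036462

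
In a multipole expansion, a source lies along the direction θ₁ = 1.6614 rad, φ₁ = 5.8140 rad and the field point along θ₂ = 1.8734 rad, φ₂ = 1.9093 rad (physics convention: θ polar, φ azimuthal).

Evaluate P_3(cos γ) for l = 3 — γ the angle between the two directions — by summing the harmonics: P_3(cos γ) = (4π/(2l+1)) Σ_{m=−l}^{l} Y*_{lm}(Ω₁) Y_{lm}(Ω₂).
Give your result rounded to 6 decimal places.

Term-by-term m-sum for l=3 (normalisation 4π/7 = 1.795196):
  m=-3: Y*=0.06697 - 0.40663j  Y=0.30837 + 0.19131j  product 0.09845 - 0.11258j
  m=-2: Y*=-0.05421 + 0.07397j  Y=0.21631 - 0.17385j  product 0.00113 + 0.02543j
  m=-1: Y*=-0.27532 + 0.13957j  Y=0.05695 + 0.16178j  product -0.03826 - 0.03659j
  m=+0: Y*=0.09991 + 0.00000j  Y=0.28425 + 0.00000j  product 0.02840 + 0.00000j
  m=+1: Y*=0.27532 + 0.13957j  Y=-0.05695 + 0.16178j  product -0.03826 + 0.03659j
  m=+2: Y*=-0.05421 - 0.07397j  Y=0.21631 + 0.17385j  product 0.00113 - 0.02543j
  m=+3: Y*=-0.06697 - 0.40663j  Y=-0.30837 + 0.19131j  product 0.09845 + 0.11258j
Σ over m = 0.15104 + 0.00000j; ×(4π/7) → 0.27115 + 0.00000j. Real part: 0.271150

0.271150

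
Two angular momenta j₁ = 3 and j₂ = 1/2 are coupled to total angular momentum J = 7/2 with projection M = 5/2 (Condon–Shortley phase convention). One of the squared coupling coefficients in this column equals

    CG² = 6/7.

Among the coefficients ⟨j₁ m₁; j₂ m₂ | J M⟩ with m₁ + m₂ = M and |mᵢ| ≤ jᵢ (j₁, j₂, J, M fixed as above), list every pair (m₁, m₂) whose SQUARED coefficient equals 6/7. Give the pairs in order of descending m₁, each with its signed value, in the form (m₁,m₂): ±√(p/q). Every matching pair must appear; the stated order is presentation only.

Admissible pairs with m₁+m₂ = M = 5/2: (2,1/2), (3,-1/2)
  (m₁,m₂)=(3,-1/2): CG² = 1/7, CG = +√(1/7)
  (m₁,m₂)=(2,1/2): CG² = 6/7, CG = +√(6/7)   ← matches the target
Pairs with CG² = 6/7: (2,1/2): +√(6/7)

(2,1/2): +√(6/7)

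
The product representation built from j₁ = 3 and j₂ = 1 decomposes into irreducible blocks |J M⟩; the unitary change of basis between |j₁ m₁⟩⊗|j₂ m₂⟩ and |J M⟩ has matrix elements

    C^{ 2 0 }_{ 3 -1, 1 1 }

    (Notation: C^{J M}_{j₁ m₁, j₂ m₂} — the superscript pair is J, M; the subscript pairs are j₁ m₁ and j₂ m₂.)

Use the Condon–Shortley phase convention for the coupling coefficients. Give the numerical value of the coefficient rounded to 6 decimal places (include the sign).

+0.534522

√[5·2!4!0!/7! · 2!4!2!0!2!2!] = √(128/7)
  +(−1)^2/∏(2,0,2,0,2,0)! = 1/8  (running 1/8)
⟨..|..⟩ = √(128/7)·(1/8) = +0.534522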